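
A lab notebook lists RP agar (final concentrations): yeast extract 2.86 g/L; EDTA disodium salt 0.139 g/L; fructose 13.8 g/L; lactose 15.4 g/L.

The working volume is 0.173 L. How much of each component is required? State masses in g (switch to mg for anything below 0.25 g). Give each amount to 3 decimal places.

Scale factor relative to 1 L: 0.173.
yeast extract: 2.86 g/L × 0.173 L = 0.495 g
EDTA disodium salt: 0.139 g/L × 0.173 L = 0.024047 g = 24.047 mg
fructose: 13.8 g/L × 0.173 L = 2.387 g
lactose: 15.4 g/L × 0.173 L = 2.664 g

yeast extract 0.495 g; EDTA disodium salt 24.047 mg; fructose 2.387 g; lactose 2.664 g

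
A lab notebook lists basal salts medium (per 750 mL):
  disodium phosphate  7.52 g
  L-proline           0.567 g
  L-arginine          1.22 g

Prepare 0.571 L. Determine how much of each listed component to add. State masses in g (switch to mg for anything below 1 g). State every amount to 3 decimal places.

disodium phosphate 5.725 g; L-proline 431.676 mg; L-arginine 928.827 mg

Ratio of target to recipe volume: 571 / 750 = 0.761333.
disodium phosphate: 7.52 g × (571 mL / 750 mL) = 5.725 g
L-proline: 0.567 g × (571 mL / 750 mL) = 0.431676 g = 431.676 mg
L-arginine: 1.22 g × (571 mL / 750 mL) = 0.928827 g = 928.827 mg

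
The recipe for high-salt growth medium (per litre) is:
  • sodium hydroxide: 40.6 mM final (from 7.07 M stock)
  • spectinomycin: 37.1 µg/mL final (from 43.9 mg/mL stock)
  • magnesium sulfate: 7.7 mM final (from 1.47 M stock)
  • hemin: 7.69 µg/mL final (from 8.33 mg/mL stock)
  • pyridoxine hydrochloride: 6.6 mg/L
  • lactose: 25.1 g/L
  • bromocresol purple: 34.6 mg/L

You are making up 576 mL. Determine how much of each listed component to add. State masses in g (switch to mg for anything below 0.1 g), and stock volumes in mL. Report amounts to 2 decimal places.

Scale factor relative to 1 L: 0.576.
sodium hydroxide: C1V1 = C2V2 → 40.6 mM × 576 mL ÷ 7070 mM = 3.31 mL
spectinomycin: V = C2·V2/C1 = 37.1 µg/mL × 576 mL ÷ 43900 µg/mL = 0.49 mL
magnesium sulfate: C1V1 = C2V2 → 7.7 mM × 576 mL ÷ 1470 mM = 3.02 mL
hemin: C1V1 = C2V2 → 7.69 µg/mL × 576 mL ÷ 8330 µg/mL = 0.53 mL
pyridoxine hydrochloride: 6.6 mg/L × 0.576 L = 3.80 mg
lactose: 25.1 g/L × 0.576 L = 14.46 g
bromocresol purple: 34.6 mg/L × 0.576 L = 19.93 mg

sodium hydroxide 3.31 mL; spectinomycin 0.49 mL; magnesium sulfate 3.02 mL; hemin 0.53 mL; pyridoxine hydrochloride 3.80 mg; lactose 14.46 g; bromocresol purple 19.93 mg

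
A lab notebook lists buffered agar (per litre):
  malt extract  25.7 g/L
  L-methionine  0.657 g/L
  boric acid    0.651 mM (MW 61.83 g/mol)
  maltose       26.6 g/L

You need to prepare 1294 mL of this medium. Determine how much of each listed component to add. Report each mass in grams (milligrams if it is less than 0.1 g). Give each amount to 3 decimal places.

malt extract 33.256 g; L-methionine 0.850 g; boric acid 52.085 mg; maltose 34.420 g

Scale factor relative to 1 L: 1.294.
malt extract: 25.7 g/L × 1.294 L = 33.256 g
L-methionine: 0.657 g/L × 1.294 L = 0.850 g
boric acid: 0.651 mmol/L × 61.83 mg/mmol × 1.294 L = 52.085 mg
maltose: 26.6 g/L × 1.294 L = 34.420 g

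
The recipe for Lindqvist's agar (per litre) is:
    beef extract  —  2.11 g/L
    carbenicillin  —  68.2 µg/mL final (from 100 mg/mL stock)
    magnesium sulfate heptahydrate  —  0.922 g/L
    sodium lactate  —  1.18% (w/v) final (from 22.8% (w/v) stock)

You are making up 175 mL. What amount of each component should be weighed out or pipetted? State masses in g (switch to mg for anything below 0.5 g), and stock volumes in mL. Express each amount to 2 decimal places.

Scale factor relative to 1 L: 0.175.
beef extract: 2.11 g/L × 0.175 L = 0.36925 g = 369.25 mg
carbenicillin: C1V1 = C2V2 → 68.2 µg/mL × 175 mL ÷ 100000 µg/mL = 0.12 mL
magnesium sulfate heptahydrate: 0.922 g/L × 0.175 L = 0.16135 g = 161.35 mg
sodium lactate: C1V1 = C2V2 → 1.18% ÷ 22.8% × 175 mL = 9.06 mL

beef extract 369.25 mg; carbenicillin 0.12 mL; magnesium sulfate heptahydrate 161.35 mg; sodium lactate 9.06 mL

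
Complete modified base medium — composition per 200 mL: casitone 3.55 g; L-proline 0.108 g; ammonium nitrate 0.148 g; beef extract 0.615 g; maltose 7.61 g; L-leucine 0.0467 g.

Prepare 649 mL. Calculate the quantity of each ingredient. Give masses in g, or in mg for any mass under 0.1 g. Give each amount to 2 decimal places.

casitone 11.52 g; L-proline 0.35 g; ammonium nitrate 0.48 g; beef extract 2.00 g; maltose 24.69 g; L-leucine 0.15 g

Ratio of target to recipe volume: 649 / 200 = 3.245.
casitone: 3.55 g × (649 mL / 200 mL) = 11.52 g
L-proline: 0.108 g × (649 mL / 200 mL) = 0.35 g
ammonium nitrate: 0.148 g × (649 mL / 200 mL) = 0.48 g
beef extract: 0.615 g × (649 mL / 200 mL) = 2.00 g
maltose: 7.61 g × (649 mL / 200 mL) = 24.69 g
L-leucine: 0.0467 g × (649 mL / 200 mL) = 0.15 g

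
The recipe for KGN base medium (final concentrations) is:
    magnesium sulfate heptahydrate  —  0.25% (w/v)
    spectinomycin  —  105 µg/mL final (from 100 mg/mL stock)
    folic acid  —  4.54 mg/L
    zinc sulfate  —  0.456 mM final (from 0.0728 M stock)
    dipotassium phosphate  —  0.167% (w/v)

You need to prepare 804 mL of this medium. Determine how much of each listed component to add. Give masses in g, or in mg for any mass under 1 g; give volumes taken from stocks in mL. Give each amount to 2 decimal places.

Working volume: 804 mL = 0.804 L.
magnesium sulfate heptahydrate: 0.25 g per 100 mL × 804 mL ÷ 100 = 2.01 g
spectinomycin: V = C2·V2/C1 = 105 µg/mL × 804 mL ÷ 100000 µg/mL = 0.84 mL
folic acid: 4.54 mg/L × 0.804 L = 3.65 mg
zinc sulfate: V = C2·V2/C1 = 0.456 mM × 804 mL ÷ 72.8 mM = 5.04 mL
dipotassium phosphate: 0.167 g per 100 mL × 804 mL ÷ 100 = 1.34 g

magnesium sulfate heptahydrate 2.01 g; spectinomycin 0.84 mL; folic acid 3.65 mg; zinc sulfate 5.04 mL; dipotassium phosphate 1.34 g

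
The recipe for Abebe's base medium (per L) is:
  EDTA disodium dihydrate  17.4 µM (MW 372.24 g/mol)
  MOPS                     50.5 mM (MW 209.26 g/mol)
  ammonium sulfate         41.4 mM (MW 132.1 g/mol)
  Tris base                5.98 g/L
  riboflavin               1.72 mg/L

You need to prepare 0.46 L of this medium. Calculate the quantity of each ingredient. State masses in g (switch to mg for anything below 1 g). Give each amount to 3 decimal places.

EDTA disodium dihydrate 2.979 mg; MOPS 4.861 g; ammonium sulfate 2.516 g; Tris base 2.751 g; riboflavin 0.791 mg

Working volume: 0.46 L.
EDTA disodium dihydrate: 17.4 µmol/L × 372.24 g/mol × 0.46 L ÷ 1000 = 2.979 mg
MOPS: 50.5 mmol/L × 209.26 g/mol × 0.46 L ÷ 1000 = 4.861 g
ammonium sulfate: 41.4 mmol/L × 132.1 g/mol × 0.46 L ÷ 1000 = 2.516 g
Tris base: 5.98 g/L × 0.46 L = 2.751 g
riboflavin: 1.72 mg/L × 0.46 L = 0.791 mg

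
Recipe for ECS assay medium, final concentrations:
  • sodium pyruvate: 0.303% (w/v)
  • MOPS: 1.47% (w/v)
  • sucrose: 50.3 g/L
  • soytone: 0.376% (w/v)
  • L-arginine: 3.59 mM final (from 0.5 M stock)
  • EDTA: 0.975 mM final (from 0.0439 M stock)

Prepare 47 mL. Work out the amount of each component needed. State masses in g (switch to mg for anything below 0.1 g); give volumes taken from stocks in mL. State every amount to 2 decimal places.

sodium pyruvate 0.14 g; MOPS 0.69 g; sucrose 2.36 g; soytone 0.18 g; L-arginine 0.34 mL; EDTA 1.04 mL

Target volume = 47 mL = 0.047 L.
sodium pyruvate: 0.303 g per 100 mL × 47 mL ÷ 100 = 0.14 g
MOPS: 1.47% w/v = 14.7 g/L → 14.7 × 0.047 L = 0.69 g
sucrose: 50.3 g/L × 0.047 L = 2.36 g
soytone: 0.376 g per 100 mL × 47 mL ÷ 100 = 0.18 g
L-arginine: dilute stock: 3.59 mM × 47 mL ÷ 500 mM = 0.34 mL
EDTA: C1V1 = C2V2 → 0.975 mM × 47 mL ÷ 43.9 mM = 1.04 mL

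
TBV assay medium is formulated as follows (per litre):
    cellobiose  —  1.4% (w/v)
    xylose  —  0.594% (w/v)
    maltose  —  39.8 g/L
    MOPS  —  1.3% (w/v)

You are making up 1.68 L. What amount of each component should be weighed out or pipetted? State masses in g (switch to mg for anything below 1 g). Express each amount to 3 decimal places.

Working volume: 1.68 L.
cellobiose: 1.4 g per 100 mL × 1680 mL ÷ 100 = 23.520 g
xylose: 0.594 g per 100 mL × 1680 mL ÷ 100 = 9.979 g
maltose: 39.8 g/L × 1.68 L = 66.864 g
MOPS: 1.3 g per 100 mL × 1680 mL ÷ 100 = 21.840 g

cellobiose 23.520 g; xylose 9.979 g; maltose 66.864 g; MOPS 21.840 g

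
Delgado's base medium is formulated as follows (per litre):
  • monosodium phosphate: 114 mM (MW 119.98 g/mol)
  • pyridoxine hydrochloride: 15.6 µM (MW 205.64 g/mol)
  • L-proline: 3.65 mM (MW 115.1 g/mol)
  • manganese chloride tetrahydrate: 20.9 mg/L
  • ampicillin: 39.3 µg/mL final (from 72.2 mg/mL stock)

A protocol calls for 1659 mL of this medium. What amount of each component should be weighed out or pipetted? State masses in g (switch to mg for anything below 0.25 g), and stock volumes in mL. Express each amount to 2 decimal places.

monosodium phosphate 22.69 g; pyridoxine hydrochloride 5.32 mg; L-proline 0.70 g; manganese chloride tetrahydrate 34.67 mg; ampicillin 0.90 mL

Scale factor relative to 1 L: 1.659.
monosodium phosphate: 114 mmol/L × 119.98 g/mol × 1.659 L ÷ 1000 = 22.69 g
pyridoxine hydrochloride: 15.6 µmol/L × 205.64 g/mol × 1.659 L ÷ 1000 = 5.32 mg
L-proline: 3.65 mmol/L × 115.1 g/mol × 1.659 L ÷ 1000 = 0.70 g
manganese chloride tetrahydrate: 20.9 mg/L × 1.659 L = 34.67 mg
ampicillin: C1V1 = C2V2 → 39.3 µg/mL × 1659 mL ÷ 72200 µg/mL = 0.90 mL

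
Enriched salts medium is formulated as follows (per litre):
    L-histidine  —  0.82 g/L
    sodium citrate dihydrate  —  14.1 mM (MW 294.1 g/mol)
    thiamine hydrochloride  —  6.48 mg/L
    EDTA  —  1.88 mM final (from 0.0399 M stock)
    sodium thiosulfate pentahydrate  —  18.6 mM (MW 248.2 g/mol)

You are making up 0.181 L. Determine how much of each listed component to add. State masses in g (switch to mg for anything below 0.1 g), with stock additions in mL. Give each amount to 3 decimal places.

L-histidine 0.148 g; sodium citrate dihydrate 0.751 g; thiamine hydrochloride 1.173 mg; EDTA 8.528 mL; sodium thiosulfate pentahydrate 0.836 g

Working volume: 0.181 L.
L-histidine: 0.82 g/L × 0.181 L = 0.148 g
sodium citrate dihydrate: 14.1 mmol/L × 294.1 g/mol × 0.181 L ÷ 1000 = 0.751 g
thiamine hydrochloride: 6.48 mg/L × 0.181 L = 1.173 mg
EDTA: C1V1 = C2V2 → 1.88 mM × 181 mL ÷ 39.9 mM = 8.528 mL
sodium thiosulfate pentahydrate: 18.6 mmol/L × 248.2 g/mol × 0.181 L ÷ 1000 = 0.836 g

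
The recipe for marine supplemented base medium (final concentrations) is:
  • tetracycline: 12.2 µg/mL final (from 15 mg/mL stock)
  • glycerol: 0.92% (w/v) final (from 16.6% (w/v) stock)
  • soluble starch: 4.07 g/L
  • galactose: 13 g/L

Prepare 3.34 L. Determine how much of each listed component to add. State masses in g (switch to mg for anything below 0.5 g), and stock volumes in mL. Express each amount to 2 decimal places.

Working volume: 3.34 L.
tetracycline: dilute stock: 12.2 µg/mL × 3340 mL ÷ 15000 µg/mL = 2.72 mL
glycerol: C1V1 = C2V2 → 0.92% ÷ 16.6% × 3340 mL = 185.11 mL
soluble starch: 4.07 g/L × 3.34 L = 13.59 g
galactose: 13 g/L × 3.34 L = 43.42 g

tetracycline 2.72 mL; glycerol 185.11 mL; soluble starch 13.59 g; galactose 43.42 g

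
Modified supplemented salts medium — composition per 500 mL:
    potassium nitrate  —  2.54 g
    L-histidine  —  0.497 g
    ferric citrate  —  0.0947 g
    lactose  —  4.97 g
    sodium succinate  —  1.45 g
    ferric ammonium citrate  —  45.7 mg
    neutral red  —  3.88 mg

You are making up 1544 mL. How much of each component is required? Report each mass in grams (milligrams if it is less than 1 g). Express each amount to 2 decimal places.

potassium nitrate 7.84 g; L-histidine 1.53 g; ferric citrate 292.43 mg; lactose 15.35 g; sodium succinate 4.48 g; ferric ammonium citrate 141.12 mg; neutral red 11.98 mg

Ratio of target to recipe volume: 1544 / 500 = 3.088.
potassium nitrate: 2.54 g × (1544 mL / 500 mL) = 7.84 g
L-histidine: 0.497 g × (1544 mL / 500 mL) = 1.53 g
ferric citrate: 0.0947 g × (1544 mL / 500 mL) = 0.292434 g = 292.43 mg
lactose: 4.97 g × (1544 mL / 500 mL) = 15.35 g
sodium succinate: 1.45 g × (1544 mL / 500 mL) = 4.48 g
ferric ammonium citrate: 45.7 mg × (1544 mL / 500 mL) = 141.12 mg
neutral red: 3.88 mg × (1544 mL / 500 mL) = 11.98 mg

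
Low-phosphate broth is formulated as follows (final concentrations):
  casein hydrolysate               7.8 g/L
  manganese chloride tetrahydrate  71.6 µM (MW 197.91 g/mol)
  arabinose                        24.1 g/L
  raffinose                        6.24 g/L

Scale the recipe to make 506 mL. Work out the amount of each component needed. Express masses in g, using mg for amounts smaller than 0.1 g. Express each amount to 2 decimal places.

casein hydrolysate 3.95 g; manganese chloride tetrahydrate 7.17 mg; arabinose 12.19 g; raffinose 3.16 g

Working volume: 506 mL = 0.506 L.
casein hydrolysate: 7.8 g/L × 0.506 L = 3.95 g
manganese chloride tetrahydrate: 71.6 µmol/L × 197.91 g/mol × 0.506 L ÷ 1000 = 7.17 mg
arabinose: 24.1 g/L × 0.506 L = 12.19 g
raffinose: 6.24 g/L × 0.506 L = 3.16 g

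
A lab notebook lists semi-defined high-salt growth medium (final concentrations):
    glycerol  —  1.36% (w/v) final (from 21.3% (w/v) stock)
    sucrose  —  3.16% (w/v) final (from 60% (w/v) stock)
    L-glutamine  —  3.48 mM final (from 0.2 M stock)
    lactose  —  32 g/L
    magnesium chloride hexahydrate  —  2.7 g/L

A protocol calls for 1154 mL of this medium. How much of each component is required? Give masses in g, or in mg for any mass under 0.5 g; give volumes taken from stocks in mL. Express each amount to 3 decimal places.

glycerol 73.683 mL; sucrose 60.777 mL; L-glutamine 20.080 mL; lactose 36.928 g; magnesium chloride hexahydrate 3.116 g

Working volume: 1154 mL = 1.154 L.
glycerol: V = C2·V2/C1 = 1.36% ÷ 21.3% × 1154 mL = 73.683 mL
sucrose: V = C2·V2/C1 = 3.16% ÷ 60% × 1154 mL = 60.777 mL
L-glutamine: dilute stock: 3.48 mM × 1154 mL ÷ 200 mM = 20.080 mL
lactose: 32 g/L × 1.154 L = 36.928 g
magnesium chloride hexahydrate: 2.7 g/L × 1.154 L = 3.116 g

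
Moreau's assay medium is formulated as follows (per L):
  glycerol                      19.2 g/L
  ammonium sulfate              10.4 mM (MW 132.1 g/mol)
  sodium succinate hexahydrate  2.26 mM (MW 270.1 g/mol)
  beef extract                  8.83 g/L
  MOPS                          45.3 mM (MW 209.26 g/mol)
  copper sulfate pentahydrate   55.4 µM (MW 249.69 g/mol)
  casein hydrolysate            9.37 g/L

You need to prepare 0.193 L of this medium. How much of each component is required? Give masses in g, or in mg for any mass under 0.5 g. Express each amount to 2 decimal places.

Working volume: 0.193 L.
glycerol: 19.2 g/L × 0.193 L = 3.71 g
ammonium sulfate: 10.4 mmol/L × 132.1 mg/mmol × 0.193 L = 265.15 mg
sodium succinate hexahydrate: 2.26 mmol/L × 270.1 mg/mmol × 0.193 L = 117.81 mg
beef extract: 8.83 g/L × 0.193 L = 1.70 g
MOPS: 45.3 mmol/L × 209.26 g/mol × 0.193 L ÷ 1000 = 1.83 g
copper sulfate pentahydrate: 55.4 µmol/L × 249.69 g/mol × 0.193 L ÷ 1000 = 2.67 mg
casein hydrolysate: 9.37 g/L × 0.193 L = 1.81 g

glycerol 3.71 g; ammonium sulfate 265.15 mg; sodium succinate hexahydrate 117.81 mg; beef extract 1.70 g; MOPS 1.83 g; copper sulfate pentahydrate 2.67 mg; casein hydrolysate 1.81 g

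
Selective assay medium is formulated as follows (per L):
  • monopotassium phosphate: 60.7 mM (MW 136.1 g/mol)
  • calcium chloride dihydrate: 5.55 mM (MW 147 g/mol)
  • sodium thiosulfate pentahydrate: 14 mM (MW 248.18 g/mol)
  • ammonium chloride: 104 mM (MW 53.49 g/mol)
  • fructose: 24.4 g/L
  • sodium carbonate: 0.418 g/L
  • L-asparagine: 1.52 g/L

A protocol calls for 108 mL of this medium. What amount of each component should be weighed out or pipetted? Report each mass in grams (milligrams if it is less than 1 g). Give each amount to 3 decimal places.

Target volume = 108 mL = 0.108 L.
monopotassium phosphate: 60.7 mmol/L × 136.1 mg/mmol × 0.108 L = 892.217 mg
calcium chloride dihydrate: 5.55 mmol/L × 147 mg/mmol × 0.108 L = 88.112 mg
sodium thiosulfate pentahydrate: 14 mmol/L × 248.18 mg/mmol × 0.108 L = 375.248 mg
ammonium chloride: 104 mmol/L × 53.49 mg/mmol × 0.108 L = 600.800 mg
fructose: 24.4 g/L × 0.108 L = 2.635 g
sodium carbonate: 0.418 g/L × 0.108 L = 0.045144 g = 45.144 mg
L-asparagine: 1.52 g/L × 0.108 L = 0.16416 g = 164.160 mg

monopotassium phosphate 892.217 mg; calcium chloride dihydrate 88.112 mg; sodium thiosulfate pentahydrate 375.248 mg; ammonium chloride 600.800 mg; fructose 2.635 g; sodium carbonate 45.144 mg; L-asparagine 164.160 mg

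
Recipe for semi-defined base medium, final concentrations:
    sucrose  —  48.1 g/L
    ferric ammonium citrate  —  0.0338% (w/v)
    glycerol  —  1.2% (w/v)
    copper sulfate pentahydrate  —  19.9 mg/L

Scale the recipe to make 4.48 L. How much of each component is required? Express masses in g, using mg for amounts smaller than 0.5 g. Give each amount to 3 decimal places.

sucrose 215.488 g; ferric ammonium citrate 1.514 g; glycerol 53.760 g; copper sulfate pentahydrate 89.152 mg

Scale factor relative to 1 L: 4.48.
sucrose: 48.1 g/L × 4.48 L = 215.488 g
ferric ammonium citrate: 0.0338 g per 100 mL × 4480 mL ÷ 100 = 1.514 g
glycerol: 1.2% w/v = 12 g/L → 12 × 4.48 L = 53.760 g
copper sulfate pentahydrate: 19.9 mg/L × 4.48 L = 89.152 mg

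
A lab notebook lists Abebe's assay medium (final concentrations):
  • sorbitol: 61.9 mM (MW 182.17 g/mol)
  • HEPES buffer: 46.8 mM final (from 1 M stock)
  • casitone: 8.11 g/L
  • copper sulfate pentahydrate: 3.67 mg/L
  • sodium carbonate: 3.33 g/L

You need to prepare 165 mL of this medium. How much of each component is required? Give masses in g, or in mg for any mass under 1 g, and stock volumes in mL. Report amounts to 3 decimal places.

Working volume: 165 mL = 0.165 L.
sorbitol: 61.9 mmol/L × 182.17 g/mol × 0.165 L ÷ 1000 = 1.861 g
HEPES buffer: dilute stock: 46.8 mM × 165 mL ÷ 1000 mM = 7.722 mL
casitone: 8.11 g/L × 0.165 L = 1.338 g
copper sulfate pentahydrate: 3.67 mg/L × 0.165 L = 0.606 mg
sodium carbonate: 3.33 g/L × 0.165 L = 0.54945 g = 549.450 mg

sorbitol 1.861 g; HEPES buffer 7.722 mL; casitone 1.338 g; copper sulfate pentahydrate 0.606 mg; sodium carbonate 549.450 mg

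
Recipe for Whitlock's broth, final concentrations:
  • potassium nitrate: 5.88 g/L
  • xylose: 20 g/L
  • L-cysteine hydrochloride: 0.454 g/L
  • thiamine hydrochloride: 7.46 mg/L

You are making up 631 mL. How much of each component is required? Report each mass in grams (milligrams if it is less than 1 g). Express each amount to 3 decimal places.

potassium nitrate 3.710 g; xylose 12.620 g; L-cysteine hydrochloride 286.474 mg; thiamine hydrochloride 4.707 mg

Working volume: 631 mL = 0.631 L.
potassium nitrate: 5.88 g/L × 0.631 L = 3.710 g
xylose: 20 g/L × 0.631 L = 12.620 g
L-cysteine hydrochloride: 0.454 g/L × 0.631 L = 0.286474 g = 286.474 mg
thiamine hydrochloride: 7.46 mg/L × 0.631 L = 4.707 mg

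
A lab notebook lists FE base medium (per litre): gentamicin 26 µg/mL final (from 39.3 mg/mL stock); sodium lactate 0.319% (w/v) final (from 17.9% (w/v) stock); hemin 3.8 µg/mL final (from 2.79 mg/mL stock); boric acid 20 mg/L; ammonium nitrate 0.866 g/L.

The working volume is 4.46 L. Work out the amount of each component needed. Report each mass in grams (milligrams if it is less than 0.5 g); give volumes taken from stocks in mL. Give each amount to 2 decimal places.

gentamicin 2.95 mL; sodium lactate 79.48 mL; hemin 6.07 mL; boric acid 89.20 mg; ammonium nitrate 3.86 g

Scale factor relative to 1 L: 4.46.
gentamicin: C1V1 = C2V2 → 26 µg/mL × 4460 mL ÷ 39300 µg/mL = 2.95 mL
sodium lactate: dilute stock: 0.319% ÷ 17.9% × 4460 mL = 79.48 mL
hemin: V = C2·V2/C1 = 3.8 µg/mL × 4460 mL ÷ 2790 µg/mL = 6.07 mL
boric acid: 20 mg/L × 4.46 L = 89.20 mg
ammonium nitrate: 0.866 g/L × 4.46 L = 3.86 g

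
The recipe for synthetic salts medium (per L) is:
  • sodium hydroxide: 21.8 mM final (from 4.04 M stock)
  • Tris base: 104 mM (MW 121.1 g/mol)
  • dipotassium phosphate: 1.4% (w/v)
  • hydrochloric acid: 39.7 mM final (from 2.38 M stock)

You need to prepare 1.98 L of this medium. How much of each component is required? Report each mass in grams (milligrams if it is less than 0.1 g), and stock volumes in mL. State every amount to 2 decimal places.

Working volume: 1.98 L.
sodium hydroxide: dilute stock: 21.8 mM × 1980 mL ÷ 4040 mM = 10.68 mL
Tris base: 104 mmol/L × 121.1 g/mol × 1.98 L ÷ 1000 = 24.94 g
dipotassium phosphate: 1.4 g per 100 mL × 1980 mL ÷ 100 = 27.72 g
hydrochloric acid: C1V1 = C2V2 → 39.7 mM × 1980 mL ÷ 2380 mM = 33.03 mL

sodium hydroxide 10.68 mL; Tris base 24.94 g; dipotassium phosphate 27.72 g; hydrochloric acid 33.03 mL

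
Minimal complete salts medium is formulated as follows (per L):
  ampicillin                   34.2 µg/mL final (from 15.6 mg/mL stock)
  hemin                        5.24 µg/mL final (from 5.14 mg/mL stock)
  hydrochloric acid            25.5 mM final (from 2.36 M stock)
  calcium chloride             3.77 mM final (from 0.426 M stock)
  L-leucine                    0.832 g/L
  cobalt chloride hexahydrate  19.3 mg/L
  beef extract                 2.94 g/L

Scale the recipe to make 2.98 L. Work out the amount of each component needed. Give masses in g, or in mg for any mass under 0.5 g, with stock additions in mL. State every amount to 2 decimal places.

Scale factor relative to 1 L: 2.98.
ampicillin: V = C2·V2/C1 = 34.2 µg/mL × 2980 mL ÷ 15600 µg/mL = 6.53 mL
hemin: V = C2·V2/C1 = 5.24 µg/mL × 2980 mL ÷ 5140 µg/mL = 3.04 mL
hydrochloric acid: C1V1 = C2V2 → 25.5 mM × 2980 mL ÷ 2360 mM = 32.20 mL
calcium chloride: dilute stock: 3.77 mM × 2980 mL ÷ 426 mM = 26.37 mL
L-leucine: 0.832 g/L × 2.98 L = 2.48 g
cobalt chloride hexahydrate: 19.3 mg/L × 2.98 L = 57.51 mg
beef extract: 2.94 g/L × 2.98 L = 8.76 g

ampicillin 6.53 mL; hemin 3.04 mL; hydrochloric acid 32.20 mL; calcium chloride 26.37 mL; L-leucine 2.48 g; cobalt chloride hexahydrate 57.51 mg; beef extract 8.76 g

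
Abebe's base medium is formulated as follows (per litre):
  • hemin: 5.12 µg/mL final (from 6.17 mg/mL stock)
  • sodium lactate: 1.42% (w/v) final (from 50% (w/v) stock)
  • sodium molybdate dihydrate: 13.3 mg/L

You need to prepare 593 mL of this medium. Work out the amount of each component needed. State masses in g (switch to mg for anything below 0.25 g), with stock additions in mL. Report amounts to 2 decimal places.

Target volume = 593 mL = 0.593 L.
hemin: C1V1 = C2V2 → 5.12 µg/mL × 593 mL ÷ 6170 µg/mL = 0.49 mL
sodium lactate: V = C2·V2/C1 = 1.42% ÷ 50% × 593 mL = 16.84 mL
sodium molybdate dihydrate: 13.3 mg/L × 0.593 L = 7.89 mg

hemin 0.49 mL; sodium lactate 16.84 mL; sodium molybdate dihydrate 7.89 mg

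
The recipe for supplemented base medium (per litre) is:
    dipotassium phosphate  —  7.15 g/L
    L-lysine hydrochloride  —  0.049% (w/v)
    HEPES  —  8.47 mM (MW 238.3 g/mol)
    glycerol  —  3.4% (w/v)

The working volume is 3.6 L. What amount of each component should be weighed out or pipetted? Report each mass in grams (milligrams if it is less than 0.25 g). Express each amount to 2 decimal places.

dipotassium phosphate 25.74 g; L-lysine hydrochloride 1.76 g; HEPES 7.27 g; glycerol 122.40 g

Working volume: 3.6 L.
dipotassium phosphate: 7.15 g/L × 3.6 L = 25.74 g
L-lysine hydrochloride: 0.049% w/v = 0.49 g/L → 0.49 × 3.6 L = 1.76 g
HEPES: 8.47 mmol/L × 238.3 g/mol × 3.6 L ÷ 1000 = 7.27 g
glycerol: 3.4% w/v = 34 g/L → 34 × 3.6 L = 122.40 g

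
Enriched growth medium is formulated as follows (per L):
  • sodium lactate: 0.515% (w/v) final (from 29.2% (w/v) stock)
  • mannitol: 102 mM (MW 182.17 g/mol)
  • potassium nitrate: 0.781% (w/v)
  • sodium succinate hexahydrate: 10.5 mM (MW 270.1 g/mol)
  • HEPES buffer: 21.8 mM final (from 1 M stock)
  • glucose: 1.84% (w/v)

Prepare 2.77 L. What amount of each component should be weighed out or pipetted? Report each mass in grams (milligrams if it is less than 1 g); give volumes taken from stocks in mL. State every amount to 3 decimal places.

Scale factor relative to 1 L: 2.77.
sodium lactate: C1V1 = C2V2 → 0.515% ÷ 29.2% × 2770 mL = 48.854 mL
mannitol: 102 mmol/L × 182.17 g/mol × 2.77 L ÷ 1000 = 51.470 g
potassium nitrate: 0.781 g per 100 mL × 2770 mL ÷ 100 = 21.634 g
sodium succinate hexahydrate: 10.5 mmol/L × 270.1 g/mol × 2.77 L ÷ 1000 = 7.856 g
HEPES buffer: V = C2·V2/C1 = 21.8 mM × 2770 mL ÷ 1000 mM = 60.386 mL
glucose: 1.84 g per 100 mL × 2770 mL ÷ 100 = 50.968 g

sodium lactate 48.854 mL; mannitol 51.470 g; potassium nitrate 21.634 g; sodium succinate hexahydrate 7.856 g; HEPES buffer 60.386 mL; glucose 50.968 g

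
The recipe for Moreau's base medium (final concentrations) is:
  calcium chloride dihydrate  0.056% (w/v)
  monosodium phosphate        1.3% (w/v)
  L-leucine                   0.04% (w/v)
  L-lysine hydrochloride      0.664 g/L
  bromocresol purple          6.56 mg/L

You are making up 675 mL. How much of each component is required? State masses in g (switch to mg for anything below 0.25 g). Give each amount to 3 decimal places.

Target volume = 675 mL = 0.675 L.
calcium chloride dihydrate: 0.056% w/v = 0.56 g/L → 0.56 × 0.675 L = 0.378 g
monosodium phosphate: 1.3% w/v = 13 g/L → 13 × 0.675 L = 8.775 g
L-leucine: 0.04 g per 100 mL × 675 mL ÷ 100 = 0.270 g
L-lysine hydrochloride: 0.664 g/L × 0.675 L = 0.448 g
bromocresol purple: 6.56 mg/L × 0.675 L = 4.428 mg

calcium chloride dihydrate 0.378 g; monosodium phosphate 8.775 g; L-leucine 0.270 g; L-lysine hydrochloride 0.448 g; bromocresol purple 4.428 mg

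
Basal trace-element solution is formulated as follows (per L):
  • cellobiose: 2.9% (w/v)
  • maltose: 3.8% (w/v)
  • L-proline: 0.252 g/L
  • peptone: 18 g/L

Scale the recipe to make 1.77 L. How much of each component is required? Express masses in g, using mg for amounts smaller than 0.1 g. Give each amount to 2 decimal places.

Working volume: 1.77 L.
cellobiose: 2.9% w/v = 29 g/L → 29 × 1.77 L = 51.33 g
maltose: 3.8 g per 100 mL × 1770 mL ÷ 100 = 67.26 g
L-proline: 0.252 g/L × 1.77 L = 0.45 g
peptone: 18 g/L × 1.77 L = 31.86 g

cellobiose 51.33 g; maltose 67.26 g; L-proline 0.45 g; peptone 31.86 g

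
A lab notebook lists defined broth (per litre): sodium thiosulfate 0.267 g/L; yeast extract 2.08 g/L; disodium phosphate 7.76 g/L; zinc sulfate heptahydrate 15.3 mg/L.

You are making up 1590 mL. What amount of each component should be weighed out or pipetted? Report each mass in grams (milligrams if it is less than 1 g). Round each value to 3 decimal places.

Target volume = 1590 mL = 1.59 L.
sodium thiosulfate: 0.267 g/L × 1.59 L = 0.42453 g = 424.530 mg
yeast extract: 2.08 g/L × 1.59 L = 3.307 g
disodium phosphate: 7.76 g/L × 1.59 L = 12.338 g
zinc sulfate heptahydrate: 15.3 mg/L × 1.59 L = 24.327 mg

sodium thiosulfate 424.530 mg; yeast extract 3.307 g; disodium phosphate 12.338 g; zinc sulfate heptahydrate 24.327 mg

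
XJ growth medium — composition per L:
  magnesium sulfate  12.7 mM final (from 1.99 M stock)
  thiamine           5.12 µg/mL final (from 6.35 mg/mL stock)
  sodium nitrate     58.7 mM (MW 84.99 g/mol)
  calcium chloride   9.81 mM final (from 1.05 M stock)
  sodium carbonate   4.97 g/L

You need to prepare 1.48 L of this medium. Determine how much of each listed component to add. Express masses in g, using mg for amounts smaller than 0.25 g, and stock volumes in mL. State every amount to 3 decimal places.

Working volume: 1.48 L.
magnesium sulfate: C1V1 = C2V2 → 12.7 mM × 1480 mL ÷ 1990 mM = 9.445 mL
thiamine: C1V1 = C2V2 → 5.12 µg/mL × 1480 mL ÷ 6350 µg/mL = 1.193 mL
sodium nitrate: 58.7 mmol/L × 84.99 g/mol × 1.48 L ÷ 1000 = 7.384 g
calcium chloride: dilute stock: 9.81 mM × 1480 mL ÷ 1050 mM = 13.827 mL
sodium carbonate: 4.97 g/L × 1.48 L = 7.356 g

magnesium sulfate 9.445 mL; thiamine 1.193 mL; sodium nitrate 7.384 g; calcium chloride 13.827 mL; sodium carbonate 7.356 g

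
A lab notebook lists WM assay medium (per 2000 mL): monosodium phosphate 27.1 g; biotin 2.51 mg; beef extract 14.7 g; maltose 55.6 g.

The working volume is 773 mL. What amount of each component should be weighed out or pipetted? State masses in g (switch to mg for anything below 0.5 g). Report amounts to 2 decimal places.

Ratio of target to recipe volume: 773 / 2000 = 0.3865.
monosodium phosphate: 27.1 g × (773 mL / 2000 mL) = 10.47 g
biotin: 2.51 mg × (773 mL / 2000 mL) = 0.97 mg
beef extract: 14.7 g × (773 mL / 2000 mL) = 5.68 g
maltose: 55.6 g × (773 mL / 2000 mL) = 21.49 g

monosodium phosphate 10.47 g; biotin 0.97 mg; beef extract 5.68 g; maltose 21.49 g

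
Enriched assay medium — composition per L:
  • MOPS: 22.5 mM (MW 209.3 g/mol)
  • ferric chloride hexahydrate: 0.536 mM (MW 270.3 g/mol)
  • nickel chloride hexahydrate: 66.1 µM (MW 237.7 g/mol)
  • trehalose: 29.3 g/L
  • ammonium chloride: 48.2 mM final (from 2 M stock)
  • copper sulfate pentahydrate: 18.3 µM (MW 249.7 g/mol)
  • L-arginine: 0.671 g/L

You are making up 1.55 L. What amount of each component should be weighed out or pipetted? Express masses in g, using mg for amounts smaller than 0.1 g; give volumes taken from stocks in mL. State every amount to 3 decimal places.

Scale factor relative to 1 L: 1.55.
MOPS: 22.5 mmol/L × 209.3 g/mol × 1.55 L ÷ 1000 = 7.299 g
ferric chloride hexahydrate: 0.536 mmol/L × 270.3 g/mol × 1.55 L ÷ 1000 = 0.225 g
nickel chloride hexahydrate: 66.1 µmol/L × 237.7 g/mol × 1.55 L ÷ 1000 = 24.354 mg
trehalose: 29.3 g/L × 1.55 L = 45.415 g
ammonium chloride: dilute stock: 48.2 mM × 1550 mL ÷ 2000 mM = 37.355 mL
copper sulfate pentahydrate: 18.3 µmol/L × 249.7 g/mol × 1.55 L ÷ 1000 = 7.083 mg
L-arginine: 0.671 g/L × 1.55 L = 1.040 g

MOPS 7.299 g; ferric chloride hexahydrate 0.225 g; nickel chloride hexahydrate 24.354 mg; trehalose 45.415 g; ammonium chloride 37.355 mL; copper sulfate pentahydrate 7.083 mg; L-arginine 1.040 g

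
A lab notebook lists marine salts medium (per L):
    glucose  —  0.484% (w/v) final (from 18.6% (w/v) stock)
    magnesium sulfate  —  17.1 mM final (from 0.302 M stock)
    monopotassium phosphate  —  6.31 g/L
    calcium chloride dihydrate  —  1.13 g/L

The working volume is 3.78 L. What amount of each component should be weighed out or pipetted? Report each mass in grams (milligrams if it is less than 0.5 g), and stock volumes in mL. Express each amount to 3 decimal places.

glucose 98.361 mL; magnesium sulfate 214.033 mL; monopotassium phosphate 23.852 g; calcium chloride dihydrate 4.271 g

Scale factor relative to 1 L: 3.78.
glucose: dilute stock: 0.484% ÷ 18.6% × 3780 mL = 98.361 mL
magnesium sulfate: V = C2·V2/C1 = 17.1 mM × 3780 mL ÷ 302 mM = 214.033 mL
monopotassium phosphate: 6.31 g/L × 3.78 L = 23.852 g
calcium chloride dihydrate: 1.13 g/L × 3.78 L = 4.271 g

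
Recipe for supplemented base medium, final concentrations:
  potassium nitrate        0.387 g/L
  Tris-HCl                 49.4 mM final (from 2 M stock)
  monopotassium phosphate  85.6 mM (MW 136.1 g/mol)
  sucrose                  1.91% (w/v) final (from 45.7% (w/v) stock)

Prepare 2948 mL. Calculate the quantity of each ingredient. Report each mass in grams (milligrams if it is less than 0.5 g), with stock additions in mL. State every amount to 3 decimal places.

potassium nitrate 1.141 g; Tris-HCl 72.816 mL; monopotassium phosphate 34.345 g; sucrose 123.210 mL

Scale factor relative to 1 L: 2.948.
potassium nitrate: 0.387 g/L × 2.948 L = 1.141 g
Tris-HCl: C1V1 = C2V2 → 49.4 mM × 2948 mL ÷ 2000 mM = 72.816 mL
monopotassium phosphate: 85.6 mmol/L × 136.1 g/mol × 2.948 L ÷ 1000 = 34.345 g
sucrose: V = C2·V2/C1 = 1.91% ÷ 45.7% × 2948 mL = 123.210 mL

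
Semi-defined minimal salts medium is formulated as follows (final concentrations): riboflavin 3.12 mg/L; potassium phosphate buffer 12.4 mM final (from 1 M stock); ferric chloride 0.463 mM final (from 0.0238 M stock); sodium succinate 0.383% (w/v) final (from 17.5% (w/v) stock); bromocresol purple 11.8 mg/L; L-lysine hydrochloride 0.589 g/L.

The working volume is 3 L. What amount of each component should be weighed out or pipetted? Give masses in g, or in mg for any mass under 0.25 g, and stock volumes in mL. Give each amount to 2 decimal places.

riboflavin 9.36 mg; potassium phosphate buffer 37.20 mL; ferric chloride 58.36 mL; sodium succinate 65.66 mL; bromocresol purple 35.40 mg; L-lysine hydrochloride 1.77 g

Scale factor relative to 1 L: 3.
riboflavin: 3.12 mg/L × 3 L = 9.36 mg
potassium phosphate buffer: V = C2·V2/C1 = 12.4 mM × 3000 mL ÷ 1000 mM = 37.20 mL
ferric chloride: V = C2·V2/C1 = 0.463 mM × 3000 mL ÷ 23.8 mM = 58.36 mL
sodium succinate: dilute stock: 0.383% ÷ 17.5% × 3000 mL = 65.66 mL
bromocresol purple: 11.8 mg/L × 3 L = 35.40 mg
L-lysine hydrochloride: 0.589 g/L × 3 L = 1.77 g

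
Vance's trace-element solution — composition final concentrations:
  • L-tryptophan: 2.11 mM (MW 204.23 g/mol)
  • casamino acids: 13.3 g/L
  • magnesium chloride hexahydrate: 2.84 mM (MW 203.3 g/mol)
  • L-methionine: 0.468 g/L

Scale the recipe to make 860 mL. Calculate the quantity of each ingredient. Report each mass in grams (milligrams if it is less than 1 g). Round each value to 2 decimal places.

Scale factor relative to 1 L: 0.86.
L-tryptophan: 2.11 mmol/L × 204.23 mg/mmol × 0.86 L = 370.60 mg
casamino acids: 13.3 g/L × 0.86 L = 11.44 g
magnesium chloride hexahydrate: 2.84 mmol/L × 203.3 mg/mmol × 0.86 L = 496.54 mg
L-methionine: 0.468 g/L × 0.86 L = 0.40248 g = 402.48 mg

L-tryptophan 370.60 mg; casamino acids 11.44 g; magnesium chloride hexahydrate 496.54 mg; L-methionine 402.48 mg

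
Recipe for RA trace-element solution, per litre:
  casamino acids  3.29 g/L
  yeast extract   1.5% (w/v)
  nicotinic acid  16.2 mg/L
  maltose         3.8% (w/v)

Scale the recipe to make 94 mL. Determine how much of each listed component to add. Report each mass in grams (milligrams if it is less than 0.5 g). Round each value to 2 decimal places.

casamino acids 309.26 mg; yeast extract 1.41 g; nicotinic acid 1.52 mg; maltose 3.57 g

Scale factor relative to 1 L: 0.094.
casamino acids: 3.29 g/L × 0.094 L = 0.30926 g = 309.26 mg
yeast extract: 1.5 g per 100 mL × 94 mL ÷ 100 = 1.41 g
nicotinic acid: 16.2 mg/L × 0.094 L = 1.52 mg
maltose: 3.8% w/v = 38 g/L → 38 × 0.094 L = 3.57 g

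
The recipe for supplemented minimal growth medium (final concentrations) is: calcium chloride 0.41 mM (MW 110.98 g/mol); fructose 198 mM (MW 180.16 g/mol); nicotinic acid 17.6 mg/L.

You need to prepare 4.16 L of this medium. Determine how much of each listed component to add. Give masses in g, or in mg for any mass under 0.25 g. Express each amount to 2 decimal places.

calcium chloride 189.29 mg; fructose 148.39 g; nicotinic acid 73.22 mg

Working volume: 4.16 L.
calcium chloride: 0.41 mmol/L × 110.98 mg/mmol × 4.16 L = 189.29 mg
fructose: 198 mmol/L × 180.16 g/mol × 4.16 L ÷ 1000 = 148.39 g
nicotinic acid: 17.6 mg/L × 4.16 L = 73.22 mg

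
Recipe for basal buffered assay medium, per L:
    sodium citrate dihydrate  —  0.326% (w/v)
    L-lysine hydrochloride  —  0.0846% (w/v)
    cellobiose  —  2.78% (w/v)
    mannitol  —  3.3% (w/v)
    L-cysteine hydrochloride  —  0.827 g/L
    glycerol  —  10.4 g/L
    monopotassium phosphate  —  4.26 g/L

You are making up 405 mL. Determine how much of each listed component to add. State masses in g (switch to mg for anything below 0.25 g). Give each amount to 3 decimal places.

sodium citrate dihydrate 1.320 g; L-lysine hydrochloride 0.343 g; cellobiose 11.259 g; mannitol 13.365 g; L-cysteine hydrochloride 0.335 g; glycerol 4.212 g; monopotassium phosphate 1.725 g

Scale factor relative to 1 L: 0.405.
sodium citrate dihydrate: 0.326% w/v = 3.26 g/L → 3.26 × 0.405 L = 1.320 g
L-lysine hydrochloride: 0.0846% w/v = 0.846 g/L → 0.846 × 0.405 L = 0.343 g
cellobiose: 2.78 g per 100 mL × 405 mL ÷ 100 = 11.259 g
mannitol: 3.3 g per 100 mL × 405 mL ÷ 100 = 13.365 g
L-cysteine hydrochloride: 0.827 g/L × 0.405 L = 0.335 g
glycerol: 10.4 g/L × 0.405 L = 4.212 g
monopotassium phosphate: 4.26 g/L × 0.405 L = 1.725 g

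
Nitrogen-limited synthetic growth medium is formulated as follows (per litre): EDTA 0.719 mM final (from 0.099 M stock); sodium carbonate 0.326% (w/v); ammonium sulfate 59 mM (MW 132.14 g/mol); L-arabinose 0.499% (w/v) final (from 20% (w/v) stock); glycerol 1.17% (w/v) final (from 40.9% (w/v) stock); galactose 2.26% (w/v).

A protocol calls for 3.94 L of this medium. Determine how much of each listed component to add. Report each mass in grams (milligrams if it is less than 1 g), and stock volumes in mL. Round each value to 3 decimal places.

Working volume: 3.94 L.
EDTA: C1V1 = C2V2 → 0.719 mM × 3940 mL ÷ 99 mM = 28.615 mL
sodium carbonate: 0.326% w/v = 3.26 g/L → 3.26 × 3.94 L = 12.844 g
ammonium sulfate: 59 mmol/L × 132.14 g/mol × 3.94 L ÷ 1000 = 30.717 g
L-arabinose: dilute stock: 0.499% ÷ 20% × 3940 mL = 98.303 mL
glycerol: V = C2·V2/C1 = 1.17% ÷ 40.9% × 3940 mL = 112.709 mL
galactose: 2.26 g per 100 mL × 3940 mL ÷ 100 = 89.044 g

EDTA 28.615 mL; sodium carbonate 12.844 g; ammonium sulfate 30.717 g; L-arabinose 98.303 mL; glycerol 112.709 mL; galactose 89.044 g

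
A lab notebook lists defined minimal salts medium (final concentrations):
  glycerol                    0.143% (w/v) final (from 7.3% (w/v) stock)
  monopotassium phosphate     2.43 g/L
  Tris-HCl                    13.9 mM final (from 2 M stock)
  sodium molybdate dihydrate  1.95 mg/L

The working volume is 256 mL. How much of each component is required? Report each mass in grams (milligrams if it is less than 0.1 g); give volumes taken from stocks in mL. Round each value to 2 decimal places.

Scale factor relative to 1 L: 0.256.
glycerol: C1V1 = C2V2 → 0.143% ÷ 7.3% × 256 mL = 5.01 mL
monopotassium phosphate: 2.43 g/L × 0.256 L = 0.62 g
Tris-HCl: dilute stock: 13.9 mM × 256 mL ÷ 2000 mM = 1.78 mL
sodium molybdate dihydrate: 1.95 mg/L × 0.256 L = 0.50 mg

glycerol 5.01 mL; monopotassium phosphate 0.62 g; Tris-HCl 1.78 mL; sodium molybdate dihydrate 0.50 mg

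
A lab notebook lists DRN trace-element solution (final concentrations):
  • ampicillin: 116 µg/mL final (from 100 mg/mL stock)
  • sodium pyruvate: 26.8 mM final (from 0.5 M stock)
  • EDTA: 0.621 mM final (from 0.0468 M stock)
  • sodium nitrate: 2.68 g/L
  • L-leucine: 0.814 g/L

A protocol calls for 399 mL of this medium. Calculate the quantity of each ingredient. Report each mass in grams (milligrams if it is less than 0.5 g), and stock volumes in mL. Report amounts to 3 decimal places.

ampicillin 0.463 mL; sodium pyruvate 21.386 mL; EDTA 5.294 mL; sodium nitrate 1.069 g; L-leucine 324.786 mg

Scale factor relative to 1 L: 0.399.
ampicillin: dilute stock: 116 µg/mL × 399 mL ÷ 100000 µg/mL = 0.463 mL
sodium pyruvate: dilute stock: 26.8 mM × 399 mL ÷ 500 mM = 21.386 mL
EDTA: dilute stock: 0.621 mM × 399 mL ÷ 46.8 mM = 5.294 mL
sodium nitrate: 2.68 g/L × 0.399 L = 1.069 g
L-leucine: 0.814 g/L × 0.399 L = 0.324786 g = 324.786 mg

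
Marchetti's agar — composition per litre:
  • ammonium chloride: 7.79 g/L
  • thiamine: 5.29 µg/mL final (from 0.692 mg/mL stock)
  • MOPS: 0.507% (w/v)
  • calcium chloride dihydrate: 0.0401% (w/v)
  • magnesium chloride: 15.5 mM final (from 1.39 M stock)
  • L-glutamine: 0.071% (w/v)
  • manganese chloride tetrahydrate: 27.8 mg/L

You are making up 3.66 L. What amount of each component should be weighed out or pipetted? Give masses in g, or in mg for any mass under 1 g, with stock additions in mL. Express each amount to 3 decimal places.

Working volume: 3.66 L.
ammonium chloride: 7.79 g/L × 3.66 L = 28.511 g
thiamine: V = C2·V2/C1 = 5.29 µg/mL × 3660 mL ÷ 692 µg/mL = 27.979 mL
MOPS: 0.507 g per 100 mL × 3660 mL ÷ 100 = 18.556 g
calcium chloride dihydrate: 0.0401 g per 100 mL × 3660 mL ÷ 100 = 1.468 g
magnesium chloride: V = C2·V2/C1 = 15.5 mM × 3660 mL ÷ 1390 mM = 40.813 mL
L-glutamine: 0.071% w/v = 0.71 g/L → 0.71 × 3.66 L = 2.599 g
manganese chloride tetrahydrate: 27.8 mg/L × 3.66 L = 101.748 mg

ammonium chloride 28.511 g; thiamine 27.979 mL; MOPS 18.556 g; calcium chloride dihydrate 1.468 g; magnesium chloride 40.813 mL; L-glutamine 2.599 g; manganese chloride tetrahydrate 101.748 mg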